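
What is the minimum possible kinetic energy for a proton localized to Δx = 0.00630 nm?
130.699 meV

Localizing a particle requires giving it sufficient momentum uncertainty:

1. From uncertainty principle: Δp ≥ ℏ/(2Δx)
   Δp_min = (1.055e-34 J·s) / (2 × 6.300e-12 m)
   Δp_min = 8.370e-24 kg·m/s

2. This momentum uncertainty corresponds to kinetic energy:
   KE ≈ (Δp)²/(2m) = (8.370e-24)²/(2 × 1.673e-27 kg)
   KE = 2.094e-20 J = 130.699 meV

Tighter localization requires more energy.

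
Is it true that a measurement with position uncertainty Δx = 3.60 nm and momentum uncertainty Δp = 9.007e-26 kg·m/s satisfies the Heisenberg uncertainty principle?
Yes, it satisfies the uncertainty principle.

Calculate the product ΔxΔp:
ΔxΔp = (3.600e-09 m) × (9.007e-26 kg·m/s)
ΔxΔp = 3.243e-34 J·s

Compare to the minimum allowed value ℏ/2:
ℏ/2 = 5.273e-35 J·s

Since ΔxΔp = 3.243e-34 J·s ≥ 5.273e-35 J·s = ℏ/2,
the measurement satisfies the uncertainty principle.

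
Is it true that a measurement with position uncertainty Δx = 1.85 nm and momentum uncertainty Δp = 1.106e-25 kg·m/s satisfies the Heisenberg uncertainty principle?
Yes, it satisfies the uncertainty principle.

Calculate the product ΔxΔp:
ΔxΔp = (1.850e-09 m) × (1.106e-25 kg·m/s)
ΔxΔp = 2.046e-34 J·s

Compare to the minimum allowed value ℏ/2:
ℏ/2 = 5.273e-35 J·s

Since ΔxΔp = 2.046e-34 J·s ≥ 5.273e-35 J·s = ℏ/2,
the measurement satisfies the uncertainty principle.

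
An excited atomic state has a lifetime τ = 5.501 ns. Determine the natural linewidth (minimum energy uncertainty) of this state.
59.827 neV

Using the energy-time uncertainty principle:
ΔEΔt ≥ ℏ/2

The lifetime τ represents the time uncertainty Δt.
The natural linewidth (minimum energy uncertainty) is:

ΔE = ℏ/(2τ)
ΔE = (1.055e-34 J·s) / (2 × 5.501e-09 s)
ΔE = 9.585e-27 J = 59.827 neV

This natural linewidth limits the precision of spectroscopic measurements.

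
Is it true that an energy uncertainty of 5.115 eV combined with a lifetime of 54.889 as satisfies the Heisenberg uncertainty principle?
No, it violates the uncertainty relation.

Calculate the product ΔEΔt:
ΔE = 5.115 eV = 8.195e-19 J
ΔEΔt = (8.195e-19 J) × (5.489e-17 s)
ΔEΔt = 4.498e-35 J·s

Compare to the minimum allowed value ℏ/2:
ℏ/2 = 5.273e-35 J·s

Since ΔEΔt = 4.498e-35 J·s < 5.273e-35 J·s = ℏ/2,
this violates the uncertainty relation.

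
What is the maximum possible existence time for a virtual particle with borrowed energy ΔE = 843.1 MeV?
3.904 × 10^-25 s

Using the energy-time uncertainty principle:
ΔEΔt ≥ ℏ/2

For a virtual particle borrowing energy ΔE, the maximum lifetime is:
Δt_max = ℏ/(2ΔE)

Converting energy:
ΔE = 843.1 MeV = 1.351e-10 J

Δt_max = (1.055e-34 J·s) / (2 × 1.351e-10 J)
Δt_max = 3.904e-25 s = 3.904 × 10^-25 s

Virtual particles with higher borrowed energy exist for shorter times.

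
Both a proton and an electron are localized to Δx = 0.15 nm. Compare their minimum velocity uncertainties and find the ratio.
The electron has the larger minimum velocity uncertainty, by a ratio of 1836.2.

For both particles, Δp_min = ℏ/(2Δx) = 3.515e-25 kg·m/s (same for both).

The velocity uncertainty is Δv = Δp/m:
- proton: Δv = 3.515e-25 / 1.673e-27 = 2.102e+02 m/s = 210.163 m/s
- electron: Δv = 3.515e-25 / 9.109e-31 = 3.859e+05 m/s = 385.892 km/s

Ratio: 3.859e+05 / 2.102e+02 = 1836.2

The lighter particle has larger velocity uncertainty because Δv ∝ 1/m.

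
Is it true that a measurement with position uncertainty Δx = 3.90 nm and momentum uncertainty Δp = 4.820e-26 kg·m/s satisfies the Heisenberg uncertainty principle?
Yes, it satisfies the uncertainty principle.

Calculate the product ΔxΔp:
ΔxΔp = (3.900e-09 m) × (4.820e-26 kg·m/s)
ΔxΔp = 1.880e-34 J·s

Compare to the minimum allowed value ℏ/2:
ℏ/2 = 5.273e-35 J·s

Since ΔxΔp = 1.880e-34 J·s ≥ 5.273e-35 J·s = ℏ/2,
the measurement satisfies the uncertainty principle.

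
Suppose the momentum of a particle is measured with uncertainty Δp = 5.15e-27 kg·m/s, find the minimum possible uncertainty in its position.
10.239 nm

Using the Heisenberg uncertainty principle:
ΔxΔp ≥ ℏ/2

The minimum uncertainty in position is:
Δx_min = ℏ/(2Δp)
Δx_min = (1.055e-34 J·s) / (2 × 5.150e-27 kg·m/s)
Δx_min = 1.024e-08 m = 10.239 nm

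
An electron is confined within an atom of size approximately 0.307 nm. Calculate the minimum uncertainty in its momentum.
1.718 × 10^-25 kg·m/s

Using the Heisenberg uncertainty principle:
ΔxΔp ≥ ℏ/2

With Δx ≈ L = 3.070e-10 m (the confinement size):
Δp_min = ℏ/(2Δx)
Δp_min = (1.055e-34 J·s) / (2 × 3.070e-10 m)
Δp_min = 1.718e-25 kg·m/s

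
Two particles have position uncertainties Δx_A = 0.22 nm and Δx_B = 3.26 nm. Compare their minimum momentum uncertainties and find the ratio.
Particle A has the larger minimum momentum uncertainty, by a factor of 14.82.

For each particle, the minimum momentum uncertainty is Δp_min = ℏ/(2Δx):

Particle A: Δp_A = ℏ/(2×2.200e-10 m) = 2.397e-25 kg·m/s
Particle B: Δp_B = ℏ/(2×3.260e-09 m) = 1.617e-26 kg·m/s

Ratio: Δp_A/Δp_B = 14.82

Since Δp_min ∝ 1/Δx, the particle with smaller position uncertainty (A) has larger momentum uncertainty.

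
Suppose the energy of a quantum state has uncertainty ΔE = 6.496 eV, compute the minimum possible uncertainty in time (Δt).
50.663 as

Using the energy-time uncertainty principle:
ΔEΔt ≥ ℏ/2

The minimum uncertainty in time is:
Δt_min = ℏ/(2ΔE)
Δt_min = (1.055e-34 J·s) / (2 × 1.041e-18 J)
Δt_min = 5.066e-17 s = 50.663 as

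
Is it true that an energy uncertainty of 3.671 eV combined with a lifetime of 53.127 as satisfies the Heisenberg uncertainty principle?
No, it violates the uncertainty relation.

Calculate the product ΔEΔt:
ΔE = 3.671 eV = 5.882e-19 J
ΔEΔt = (5.882e-19 J) × (5.313e-17 s)
ΔEΔt = 3.125e-35 J·s

Compare to the minimum allowed value ℏ/2:
ℏ/2 = 5.273e-35 J·s

Since ΔEΔt = 3.125e-35 J·s < 5.273e-35 J·s = ℏ/2,
this violates the uncertainty relation.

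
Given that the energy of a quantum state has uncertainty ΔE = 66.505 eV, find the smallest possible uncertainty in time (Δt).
4.949 as

Using the energy-time uncertainty principle:
ΔEΔt ≥ ℏ/2

The minimum uncertainty in time is:
Δt_min = ℏ/(2ΔE)
Δt_min = (1.055e-34 J·s) / (2 × 1.066e-17 J)
Δt_min = 4.949e-18 s = 4.949 as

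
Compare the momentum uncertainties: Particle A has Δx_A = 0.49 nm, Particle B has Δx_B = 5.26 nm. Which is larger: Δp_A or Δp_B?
Particle A has the larger minimum momentum uncertainty, by a factor of 10.73.

For each particle, the minimum momentum uncertainty is Δp_min = ℏ/(2Δx):

Particle A: Δp_A = ℏ/(2×4.900e-10 m) = 1.076e-25 kg·m/s
Particle B: Δp_B = ℏ/(2×5.260e-09 m) = 1.002e-26 kg·m/s

Ratio: Δp_A/Δp_B = 10.73

Since Δp_min ∝ 1/Δx, the particle with smaller position uncertainty (A) has larger momentum uncertainty.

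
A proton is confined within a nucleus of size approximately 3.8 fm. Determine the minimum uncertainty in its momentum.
1.388 × 10^-20 kg·m/s

Using the Heisenberg uncertainty principle:
ΔxΔp ≥ ℏ/2

With Δx ≈ L = 3.800e-15 m (the confinement size):
Δp_min = ℏ/(2Δx)
Δp_min = (1.055e-34 J·s) / (2 × 3.800e-15 m)
Δp_min = 1.388e-20 kg·m/s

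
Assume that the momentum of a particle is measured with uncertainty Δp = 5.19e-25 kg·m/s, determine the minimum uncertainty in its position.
101.597 pm

Using the Heisenberg uncertainty principle:
ΔxΔp ≥ ℏ/2

The minimum uncertainty in position is:
Δx_min = ℏ/(2Δp)
Δx_min = (1.055e-34 J·s) / (2 × 5.190e-25 kg·m/s)
Δx_min = 1.016e-10 m = 101.597 pm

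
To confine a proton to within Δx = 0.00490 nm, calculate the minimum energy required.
216.054 meV

Localizing a particle requires giving it sufficient momentum uncertainty:

1. From uncertainty principle: Δp ≥ ℏ/(2Δx)
   Δp_min = (1.055e-34 J·s) / (2 × 4.900e-12 m)
   Δp_min = 1.076e-23 kg·m/s

2. This momentum uncertainty corresponds to kinetic energy:
   KE ≈ (Δp)²/(2m) = (1.076e-23)²/(2 × 1.673e-27 kg)
   KE = 3.462e-20 J = 216.054 meV

Tighter localization requires more energy.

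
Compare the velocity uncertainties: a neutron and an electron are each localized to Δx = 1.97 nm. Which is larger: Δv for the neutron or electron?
The electron has the larger minimum velocity uncertainty, by a ratio of 1838.7.

For both particles, Δp_min = ℏ/(2Δx) = 2.677e-26 kg·m/s (same for both).

The velocity uncertainty is Δv = Δp/m:
- neutron: Δv = 2.677e-26 / 1.675e-27 = 1.598e+01 m/s = 15.980 m/s
- electron: Δv = 2.677e-26 / 9.109e-31 = 2.938e+04 m/s = 29.383 km/s

Ratio: 2.938e+04 / 1.598e+01 = 1838.7

The lighter particle has larger velocity uncertainty because Δv ∝ 1/m.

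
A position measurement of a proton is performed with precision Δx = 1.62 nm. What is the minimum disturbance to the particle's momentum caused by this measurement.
3.255 × 10^-26 kg·m/s

The uncertainty principle implies that measuring position disturbs momentum:
ΔxΔp ≥ ℏ/2

When we measure position with precision Δx, we necessarily introduce a momentum uncertainty:
Δp ≥ ℏ/(2Δx)
Δp_min = (1.055e-34 J·s) / (2 × 1.620e-09 m)
Δp_min = 3.255e-26 kg·m/s

The more precisely we measure position, the greater the momentum disturbance.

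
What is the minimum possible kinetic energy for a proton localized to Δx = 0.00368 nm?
383.053 meV

Localizing a particle requires giving it sufficient momentum uncertainty:

1. From uncertainty principle: Δp ≥ ℏ/(2Δx)
   Δp_min = (1.055e-34 J·s) / (2 × 3.680e-12 m)
   Δp_min = 1.433e-23 kg·m/s

2. This momentum uncertainty corresponds to kinetic energy:
   KE ≈ (Δp)²/(2m) = (1.433e-23)²/(2 × 1.673e-27 kg)
   KE = 6.137e-20 J = 383.053 meV

Tighter localization requires more energy.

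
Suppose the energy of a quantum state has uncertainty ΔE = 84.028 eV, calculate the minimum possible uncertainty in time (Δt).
3.917 as

Using the energy-time uncertainty principle:
ΔEΔt ≥ ℏ/2

The minimum uncertainty in time is:
Δt_min = ℏ/(2ΔE)
Δt_min = (1.055e-34 J·s) / (2 × 1.346e-17 J)
Δt_min = 3.917e-18 s = 3.917 as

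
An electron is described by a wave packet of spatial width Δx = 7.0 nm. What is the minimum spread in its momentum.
7.533 × 10^-27 kg·m/s

For a wave packet, the spatial width Δx and momentum spread Δp are related by the uncertainty principle:
ΔxΔp ≥ ℏ/2

The minimum momentum spread is:
Δp_min = ℏ/(2Δx)
Δp_min = (1.055e-34 J·s) / (2 × 7.000e-09 m)
Δp_min = 7.533e-27 kg·m/s

A wave packet cannot have both a well-defined position and well-defined momentum.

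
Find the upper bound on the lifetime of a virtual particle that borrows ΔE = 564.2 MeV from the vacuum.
5.833 × 10^-25 s

Using the energy-time uncertainty principle:
ΔEΔt ≥ ℏ/2

For a virtual particle borrowing energy ΔE, the maximum lifetime is:
Δt_max = ℏ/(2ΔE)

Converting energy:
ΔE = 564.2 MeV = 9.039e-11 J

Δt_max = (1.055e-34 J·s) / (2 × 9.039e-11 J)
Δt_max = 5.833e-25 s = 5.833 × 10^-25 s

Virtual particles with higher borrowed energy exist for shorter times.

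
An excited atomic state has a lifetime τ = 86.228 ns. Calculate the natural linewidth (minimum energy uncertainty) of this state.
3.817 neV

Using the energy-time uncertainty principle:
ΔEΔt ≥ ℏ/2

The lifetime τ represents the time uncertainty Δt.
The natural linewidth (minimum energy uncertainty) is:

ΔE = ℏ/(2τ)
ΔE = (1.055e-34 J·s) / (2 × 8.623e-08 s)
ΔE = 6.115e-28 J = 3.817 neV

This natural linewidth limits the precision of spectroscopic measurements.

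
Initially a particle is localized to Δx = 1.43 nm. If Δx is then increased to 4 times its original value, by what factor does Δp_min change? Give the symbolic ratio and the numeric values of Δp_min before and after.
Original Δp_min = 3.687 × 10^-26 kg·m/s; new Δp'_min = 9.218 × 10^-27 kg·m/s; ratio Δp'_min/Δp_min = 1/4.

From the uncertainty principle ΔxΔp ≥ ℏ/2, the minimum momentum uncertainty is Δp_min = ℏ/(2Δx).

Original (Δx = 1.43 nm = 1.430e-09 m):
Δp_min = (1.055e-34 J·s)/(2 × 1.430e-09 m) = 3.687e-26 kg·m/s

When Δx → 4Δx:
Δp'_min = ℏ/(2 × 4Δx) = (1/4) × ℏ/(2Δx) = (1/4) × Δp_min
Δp'_min = 1/4 × 3.687e-26 kg·m/s = 9.218e-27 kg·m/s

Since Δp_min ∝ 1/Δx, when Δx is increased to 4 times its original value, Δp_min decreases to 1/4 of its original value.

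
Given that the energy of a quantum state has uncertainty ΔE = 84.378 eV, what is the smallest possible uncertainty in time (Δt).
3.900 as

Using the energy-time uncertainty principle:
ΔEΔt ≥ ℏ/2

The minimum uncertainty in time is:
Δt_min = ℏ/(2ΔE)
Δt_min = (1.055e-34 J·s) / (2 × 1.352e-17 J)
Δt_min = 3.900e-18 s = 3.900 as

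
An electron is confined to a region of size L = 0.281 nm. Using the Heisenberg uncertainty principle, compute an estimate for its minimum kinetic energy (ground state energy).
120.629 meV

Using the uncertainty principle to estimate ground state energy:

1. The position uncertainty is approximately the confinement size:
   Δx ≈ L = 2.810e-10 m

2. From ΔxΔp ≥ ℏ/2, the minimum momentum uncertainty is:
   Δp ≈ ℏ/(2L) = 1.876e-25 kg·m/s

3. The kinetic energy is approximately:
   KE ≈ (Δp)²/(2m) = (1.876e-25)²/(2 × 9.109e-31 kg)
   KE ≈ 1.933e-20 J = 120.629 meV

This is an order-of-magnitude estimate of the ground state energy.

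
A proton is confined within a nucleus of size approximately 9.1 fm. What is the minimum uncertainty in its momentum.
5.794 × 10^-21 kg·m/s

Using the Heisenberg uncertainty principle:
ΔxΔp ≥ ℏ/2

With Δx ≈ L = 9.100e-15 m (the confinement size):
Δp_min = ℏ/(2Δx)
Δp_min = (1.055e-34 J·s) / (2 × 9.100e-15 m)
Δp_min = 5.794e-21 kg·m/s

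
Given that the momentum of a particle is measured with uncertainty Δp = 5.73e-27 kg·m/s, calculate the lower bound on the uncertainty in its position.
9.202 nm

Using the Heisenberg uncertainty principle:
ΔxΔp ≥ ℏ/2

The minimum uncertainty in position is:
Δx_min = ℏ/(2Δp)
Δx_min = (1.055e-34 J·s) / (2 × 5.730e-27 kg·m/s)
Δx_min = 9.202e-09 m = 9.202 nm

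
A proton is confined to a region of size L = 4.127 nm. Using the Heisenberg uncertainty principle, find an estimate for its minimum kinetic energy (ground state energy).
304.569 neV

Using the uncertainty principle to estimate ground state energy:

1. The position uncertainty is approximately the confinement size:
   Δx ≈ L = 4.127e-09 m

2. From ΔxΔp ≥ ℏ/2, the minimum momentum uncertainty is:
   Δp ≈ ℏ/(2L) = 1.278e-26 kg·m/s

3. The kinetic energy is approximately:
   KE ≈ (Δp)²/(2m) = (1.278e-26)²/(2 × 1.673e-27 kg)
   KE ≈ 4.880e-26 J = 304.569 neV

This is an order-of-magnitude estimate of the ground state energy.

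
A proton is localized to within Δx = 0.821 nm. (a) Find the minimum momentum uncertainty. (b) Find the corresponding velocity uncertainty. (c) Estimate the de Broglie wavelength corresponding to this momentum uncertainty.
(a) Δp_min = 6.422 × 10^-26 kg·m/s
(b) Δv_min = 38.398 m/s
(c) λ_dB = 10.317 nm

Step-by-step:

(a) From the uncertainty principle:
Δp_min = ℏ/(2Δx) = (1.055e-34 J·s)/(2 × 8.210e-10 m) = 6.422e-26 kg·m/s

(b) The velocity uncertainty:
Δv = Δp/m = (6.422e-26 kg·m/s)/(1.673e-27 kg) = 3.840e+01 m/s = 38.398 m/s

(c) The de Broglie wavelength for this momentum:
λ = h/p = (6.626e-34 J·s)/(6.422e-26 kg·m/s) = 1.032e-08 m = 10.317 nm

Note: The de Broglie wavelength is comparable to the localization size, as expected from wave-particle duality.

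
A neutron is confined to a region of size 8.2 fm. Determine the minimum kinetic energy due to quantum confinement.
77.042 keV

Using the uncertainty principle:

1. Position uncertainty: Δx ≈ 8.200e-15 m
2. Minimum momentum uncertainty: Δp = ℏ/(2Δx) = 6.430e-21 kg·m/s
3. Minimum kinetic energy:
   KE = (Δp)²/(2m) = (6.430e-21)²/(2 × 1.675e-27 kg)
   KE = 1.234e-14 J = 77.042 keV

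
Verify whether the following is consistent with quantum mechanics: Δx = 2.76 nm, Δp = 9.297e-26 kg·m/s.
Yes, it satisfies the uncertainty principle.

Calculate the product ΔxΔp:
ΔxΔp = (2.760e-09 m) × (9.297e-26 kg·m/s)
ΔxΔp = 2.566e-34 J·s

Compare to the minimum allowed value ℏ/2:
ℏ/2 = 5.273e-35 J·s

Since ΔxΔp = 2.566e-34 J·s ≥ 5.273e-35 J·s = ℏ/2,
the measurement satisfies the uncertainty principle.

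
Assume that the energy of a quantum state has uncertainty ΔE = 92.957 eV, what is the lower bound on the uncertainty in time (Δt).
3.540 as

Using the energy-time uncertainty principle:
ΔEΔt ≥ ℏ/2

The minimum uncertainty in time is:
Δt_min = ℏ/(2ΔE)
Δt_min = (1.055e-34 J·s) / (2 × 1.489e-17 J)
Δt_min = 3.540e-18 s = 3.540 as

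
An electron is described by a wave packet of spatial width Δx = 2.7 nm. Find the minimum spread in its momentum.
1.953 × 10^-26 kg·m/s

For a wave packet, the spatial width Δx and momentum spread Δp are related by the uncertainty principle:
ΔxΔp ≥ ℏ/2

The minimum momentum spread is:
Δp_min = ℏ/(2Δx)
Δp_min = (1.055e-34 J·s) / (2 × 2.700e-09 m)
Δp_min = 1.953e-26 kg·m/s

A wave packet cannot have both a well-defined position and well-defined momentum.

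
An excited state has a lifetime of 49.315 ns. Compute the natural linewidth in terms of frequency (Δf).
1.614 MHz

Using the energy-time uncertainty principle and E = hf:
ΔEΔt ≥ ℏ/2
hΔf·Δt ≥ ℏ/2

The minimum frequency uncertainty is:
Δf = ℏ/(2hτ) = 1/(4πτ)
Δf = 1/(4π × 4.931e-08 s)
Δf = 1.614e+06 Hz = 1.614 MHz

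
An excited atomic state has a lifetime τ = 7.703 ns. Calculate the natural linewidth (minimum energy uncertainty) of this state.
42.724 neV

Using the energy-time uncertainty principle:
ΔEΔt ≥ ℏ/2

The lifetime τ represents the time uncertainty Δt.
The natural linewidth (minimum energy uncertainty) is:

ΔE = ℏ/(2τ)
ΔE = (1.055e-34 J·s) / (2 × 7.703e-09 s)
ΔE = 6.845e-27 J = 42.724 neV

This natural linewidth limits the precision of spectroscopic measurements.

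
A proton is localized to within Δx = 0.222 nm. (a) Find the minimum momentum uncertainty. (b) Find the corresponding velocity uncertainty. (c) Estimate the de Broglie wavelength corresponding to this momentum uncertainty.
(a) Δp_min = 2.375 × 10^-25 kg·m/s
(b) Δv_min = 142.002 m/s
(c) λ_dB = 2.790 nm

Step-by-step:

(a) From the uncertainty principle:
Δp_min = ℏ/(2Δx) = (1.055e-34 J·s)/(2 × 2.220e-10 m) = 2.375e-25 kg·m/s

(b) The velocity uncertainty:
Δv = Δp/m = (2.375e-25 kg·m/s)/(1.673e-27 kg) = 1.420e+02 m/s = 142.002 m/s

(c) The de Broglie wavelength for this momentum:
λ = h/p = (6.626e-34 J·s)/(2.375e-25 kg·m/s) = 2.790e-09 m = 2.790 nm

Note: The de Broglie wavelength is comparable to the localization size, as expected from wave-particle duality.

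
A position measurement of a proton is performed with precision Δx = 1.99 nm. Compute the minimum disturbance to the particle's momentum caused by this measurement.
2.650 × 10^-26 kg·m/s

The uncertainty principle implies that measuring position disturbs momentum:
ΔxΔp ≥ ℏ/2

When we measure position with precision Δx, we necessarily introduce a momentum uncertainty:
Δp ≥ ℏ/(2Δx)
Δp_min = (1.055e-34 J·s) / (2 × 1.990e-09 m)
Δp_min = 2.650e-26 kg·m/s

The more precisely we measure position, the greater the momentum disturbance.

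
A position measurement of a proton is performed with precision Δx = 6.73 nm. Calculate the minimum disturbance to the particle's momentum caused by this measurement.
7.835 × 10^-27 kg·m/s

The uncertainty principle implies that measuring position disturbs momentum:
ΔxΔp ≥ ℏ/2

When we measure position with precision Δx, we necessarily introduce a momentum uncertainty:
Δp ≥ ℏ/(2Δx)
Δp_min = (1.055e-34 J·s) / (2 × 6.730e-09 m)
Δp_min = 7.835e-27 kg·m/s

The more precisely we measure position, the greater the momentum disturbance.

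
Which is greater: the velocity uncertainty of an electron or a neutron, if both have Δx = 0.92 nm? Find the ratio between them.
The electron has the larger minimum velocity uncertainty, by a ratio of 1838.7.

For both particles, Δp_min = ℏ/(2Δx) = 5.731e-26 kg·m/s (same for both).

The velocity uncertainty is Δv = Δp/m:
- electron: Δv = 5.731e-26 / 9.109e-31 = 6.292e+04 m/s = 62.917 km/s
- neutron: Δv = 5.731e-26 / 1.675e-27 = 3.422e+01 m/s = 34.219 m/s

Ratio: 6.292e+04 / 3.422e+01 = 1838.7

The lighter particle has larger velocity uncertainty because Δv ∝ 1/m.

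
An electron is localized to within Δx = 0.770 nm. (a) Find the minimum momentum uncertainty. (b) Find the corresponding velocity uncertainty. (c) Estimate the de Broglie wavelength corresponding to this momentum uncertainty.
(a) Δp_min = 6.848 × 10^-26 kg·m/s
(b) Δv_min = 75.174 km/s
(c) λ_dB = 9.676 nm

Step-by-step:

(a) From the uncertainty principle:
Δp_min = ℏ/(2Δx) = (1.055e-34 J·s)/(2 × 7.700e-10 m) = 6.848e-26 kg·m/s

(b) The velocity uncertainty:
Δv = Δp/m = (6.848e-26 kg·m/s)/(9.109e-31 kg) = 7.517e+04 m/s = 75.174 km/s

(c) The de Broglie wavelength for this momentum:
λ = h/p = (6.626e-34 J·s)/(6.848e-26 kg·m/s) = 9.676e-09 m = 9.676 nm

Note: The de Broglie wavelength is comparable to the localization size, as expected from wave-particle duality.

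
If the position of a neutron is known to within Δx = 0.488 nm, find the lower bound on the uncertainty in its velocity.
64.510 m/s

Using the Heisenberg uncertainty principle and Δp = mΔv:
ΔxΔp ≥ ℏ/2
Δx(mΔv) ≥ ℏ/2

The minimum uncertainty in velocity is:
Δv_min = ℏ/(2mΔx)
Δv_min = (1.055e-34 J·s) / (2 × 1.675e-27 kg × 4.880e-10 m)
Δv_min = 6.451e+01 m/s = 64.510 m/s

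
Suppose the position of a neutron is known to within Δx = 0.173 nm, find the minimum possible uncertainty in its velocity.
181.972 m/s

Using the Heisenberg uncertainty principle and Δp = mΔv:
ΔxΔp ≥ ℏ/2
Δx(mΔv) ≥ ℏ/2

The minimum uncertainty in velocity is:
Δv_min = ℏ/(2mΔx)
Δv_min = (1.055e-34 J·s) / (2 × 1.675e-27 kg × 1.730e-10 m)
Δv_min = 1.820e+02 m/s = 181.972 m/s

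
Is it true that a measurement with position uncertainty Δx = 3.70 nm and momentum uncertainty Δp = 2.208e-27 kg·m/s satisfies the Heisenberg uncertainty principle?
No, it violates the uncertainty principle (impossible measurement).

Calculate the product ΔxΔp:
ΔxΔp = (3.700e-09 m) × (2.208e-27 kg·m/s)
ΔxΔp = 8.170e-36 J·s

Compare to the minimum allowed value ℏ/2:
ℏ/2 = 5.273e-35 J·s

Since ΔxΔp = 8.170e-36 J·s < 5.273e-35 J·s = ℏ/2,
the measurement violates the uncertainty principle.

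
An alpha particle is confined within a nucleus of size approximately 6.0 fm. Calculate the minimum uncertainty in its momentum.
8.788 × 10^-21 kg·m/s

Using the Heisenberg uncertainty principle:
ΔxΔp ≥ ℏ/2

With Δx ≈ L = 6.000e-15 m (the confinement size):
Δp_min = ℏ/(2Δx)
Δp_min = (1.055e-34 J·s) / (2 × 6.000e-15 m)
Δp_min = 8.788e-21 kg·m/s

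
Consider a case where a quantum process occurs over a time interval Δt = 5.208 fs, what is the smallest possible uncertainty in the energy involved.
63.192 meV

Using the energy-time uncertainty principle:
ΔEΔt ≥ ℏ/2

The minimum uncertainty in energy is:
ΔE_min = ℏ/(2Δt)
ΔE_min = (1.055e-34 J·s) / (2 × 5.208e-15 s)
ΔE_min = 1.012e-20 J = 63.192 meV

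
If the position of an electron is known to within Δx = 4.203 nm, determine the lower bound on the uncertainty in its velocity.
13.772 km/s

Using the Heisenberg uncertainty principle and Δp = mΔv:
ΔxΔp ≥ ℏ/2
Δx(mΔv) ≥ ℏ/2

The minimum uncertainty in velocity is:
Δv_min = ℏ/(2mΔx)
Δv_min = (1.055e-34 J·s) / (2 × 9.109e-31 kg × 4.203e-09 m)
Δv_min = 1.377e+04 m/s = 13.772 km/s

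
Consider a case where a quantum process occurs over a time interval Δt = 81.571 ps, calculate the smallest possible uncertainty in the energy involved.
4.035 μeV

Using the energy-time uncertainty principle:
ΔEΔt ≥ ℏ/2

The minimum uncertainty in energy is:
ΔE_min = ℏ/(2Δt)
ΔE_min = (1.055e-34 J·s) / (2 × 8.157e-11 s)
ΔE_min = 6.464e-25 J = 4.035 μeV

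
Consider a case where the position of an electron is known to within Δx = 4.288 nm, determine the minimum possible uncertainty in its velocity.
13.499 km/s

Using the Heisenberg uncertainty principle and Δp = mΔv:
ΔxΔp ≥ ℏ/2
Δx(mΔv) ≥ ℏ/2

The minimum uncertainty in velocity is:
Δv_min = ℏ/(2mΔx)
Δv_min = (1.055e-34 J·s) / (2 × 9.109e-31 kg × 4.288e-09 m)
Δv_min = 1.350e+04 m/s = 13.499 km/s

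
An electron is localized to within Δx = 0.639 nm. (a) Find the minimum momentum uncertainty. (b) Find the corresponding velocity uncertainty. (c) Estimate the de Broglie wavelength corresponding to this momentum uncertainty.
(a) Δp_min = 8.252 × 10^-26 kg·m/s
(b) Δv_min = 90.585 km/s
(c) λ_dB = 8.030 nm

Step-by-step:

(a) From the uncertainty principle:
Δp_min = ℏ/(2Δx) = (1.055e-34 J·s)/(2 × 6.390e-10 m) = 8.252e-26 kg·m/s

(b) The velocity uncertainty:
Δv = Δp/m = (8.252e-26 kg·m/s)/(9.109e-31 kg) = 9.059e+04 m/s = 90.585 km/s

(c) The de Broglie wavelength for this momentum:
λ = h/p = (6.626e-34 J·s)/(8.252e-26 kg·m/s) = 8.030e-09 m = 8.030 nm

Note: The de Broglie wavelength is comparable to the localization size, as expected from wave-particle duality.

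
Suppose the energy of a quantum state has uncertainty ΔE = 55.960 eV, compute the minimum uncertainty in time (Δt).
5.881 as

Using the energy-time uncertainty principle:
ΔEΔt ≥ ℏ/2

The minimum uncertainty in time is:
Δt_min = ℏ/(2ΔE)
Δt_min = (1.055e-34 J·s) / (2 × 8.966e-18 J)
Δt_min = 5.881e-18 s = 5.881 as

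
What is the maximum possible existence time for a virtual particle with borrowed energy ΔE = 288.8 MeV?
1.140 ys

Using the energy-time uncertainty principle:
ΔEΔt ≥ ℏ/2

For a virtual particle borrowing energy ΔE, the maximum lifetime is:
Δt_max = ℏ/(2ΔE)

Converting energy:
ΔE = 288.8 MeV = 4.627e-11 J

Δt_max = (1.055e-34 J·s) / (2 × 4.627e-11 J)
Δt_max = 1.140e-24 s = 1.140 ys

Virtual particles with higher borrowed energy exist for shorter times.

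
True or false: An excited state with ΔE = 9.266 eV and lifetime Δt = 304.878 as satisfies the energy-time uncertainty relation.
Yes, it satisfies the uncertainty relation.

Calculate the product ΔEΔt:
ΔE = 9.266 eV = 1.485e-18 J
ΔEΔt = (1.485e-18 J) × (3.049e-16 s)
ΔEΔt = 4.526e-34 J·s

Compare to the minimum allowed value ℏ/2:
ℏ/2 = 5.273e-35 J·s

Since ΔEΔt = 4.526e-34 J·s ≥ 5.273e-35 J·s = ℏ/2,
this satisfies the uncertainty relation.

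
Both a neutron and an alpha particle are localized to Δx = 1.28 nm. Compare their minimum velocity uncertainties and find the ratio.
The neutron has the larger minimum velocity uncertainty, by a ratio of 4.0.

For both particles, Δp_min = ℏ/(2Δx) = 4.119e-26 kg·m/s (same for both).

The velocity uncertainty is Δv = Δp/m:
- neutron: Δv = 4.119e-26 / 1.675e-27 = 2.459e+01 m/s = 24.595 m/s
- alpha particle: Δv = 4.119e-26 / 6.645e-27 = 6.200e+00 m/s = 6.200 m/s

Ratio: 2.459e+01 / 6.200e+00 = 4.0

The lighter particle has larger velocity uncertainty because Δv ∝ 1/m.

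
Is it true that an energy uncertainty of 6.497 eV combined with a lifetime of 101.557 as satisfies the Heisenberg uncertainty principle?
Yes, it satisfies the uncertainty relation.

Calculate the product ΔEΔt:
ΔE = 6.497 eV = 1.041e-18 J
ΔEΔt = (1.041e-18 J) × (1.016e-16 s)
ΔEΔt = 1.057e-34 J·s

Compare to the minimum allowed value ℏ/2:
ℏ/2 = 5.273e-35 J·s

Since ΔEΔt = 1.057e-34 J·s ≥ 5.273e-35 J·s = ℏ/2,
this satisfies the uncertainty relation.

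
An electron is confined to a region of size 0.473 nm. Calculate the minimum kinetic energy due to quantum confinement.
42.574 meV

Using the uncertainty principle:

1. Position uncertainty: Δx ≈ 4.730e-10 m
2. Minimum momentum uncertainty: Δp = ℏ/(2Δx) = 1.115e-25 kg·m/s
3. Minimum kinetic energy:
   KE = (Δp)²/(2m) = (1.115e-25)²/(2 × 9.109e-31 kg)
   KE = 6.821e-21 J = 42.574 meV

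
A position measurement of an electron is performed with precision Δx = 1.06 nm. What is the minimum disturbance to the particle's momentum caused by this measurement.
4.974 × 10^-26 kg·m/s

The uncertainty principle implies that measuring position disturbs momentum:
ΔxΔp ≥ ℏ/2

When we measure position with precision Δx, we necessarily introduce a momentum uncertainty:
Δp ≥ ℏ/(2Δx)
Δp_min = (1.055e-34 J·s) / (2 × 1.060e-09 m)
Δp_min = 4.974e-26 kg·m/s

The more precisely we measure position, the greater the momentum disturbance.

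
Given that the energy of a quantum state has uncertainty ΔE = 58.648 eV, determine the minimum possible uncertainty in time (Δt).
5.612 as

Using the energy-time uncertainty principle:
ΔEΔt ≥ ℏ/2

The minimum uncertainty in time is:
Δt_min = ℏ/(2ΔE)
Δt_min = (1.055e-34 J·s) / (2 × 9.396e-18 J)
Δt_min = 5.612e-18 s = 5.612 as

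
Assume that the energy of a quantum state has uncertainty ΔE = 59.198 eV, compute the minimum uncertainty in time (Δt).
5.559 as

Using the energy-time uncertainty principle:
ΔEΔt ≥ ℏ/2

The minimum uncertainty in time is:
Δt_min = ℏ/(2ΔE)
Δt_min = (1.055e-34 J·s) / (2 × 9.485e-18 J)
Δt_min = 5.559e-18 s = 5.559 as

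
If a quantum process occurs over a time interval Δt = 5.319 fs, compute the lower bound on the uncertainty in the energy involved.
61.874 meV

Using the energy-time uncertainty principle:
ΔEΔt ≥ ℏ/2

The minimum uncertainty in energy is:
ΔE_min = ℏ/(2Δt)
ΔE_min = (1.055e-34 J·s) / (2 × 5.319e-15 s)
ΔE_min = 9.913e-21 J = 61.874 meV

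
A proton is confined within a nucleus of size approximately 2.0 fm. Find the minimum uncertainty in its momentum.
2.636 × 10^-20 kg·m/s

Using the Heisenberg uncertainty principle:
ΔxΔp ≥ ℏ/2

With Δx ≈ L = 2.000e-15 m (the confinement size):
Δp_min = ℏ/(2Δx)
Δp_min = (1.055e-34 J·s) / (2 × 2.000e-15 m)
Δp_min = 2.636e-20 kg·m/s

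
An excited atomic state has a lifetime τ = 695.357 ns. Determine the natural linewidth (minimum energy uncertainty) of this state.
473.291 peV

Using the energy-time uncertainty principle:
ΔEΔt ≥ ℏ/2

The lifetime τ represents the time uncertainty Δt.
The natural linewidth (minimum energy uncertainty) is:

ΔE = ℏ/(2τ)
ΔE = (1.055e-34 J·s) / (2 × 6.954e-07 s)
ΔE = 7.583e-29 J = 473.291 peV

This natural linewidth limits the precision of spectroscopic measurements.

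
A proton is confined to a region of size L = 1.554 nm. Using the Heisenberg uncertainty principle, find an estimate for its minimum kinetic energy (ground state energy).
2.148 μeV

Using the uncertainty principle to estimate ground state energy:

1. The position uncertainty is approximately the confinement size:
   Δx ≈ L = 1.554e-09 m

2. From ΔxΔp ≥ ℏ/2, the minimum momentum uncertainty is:
   Δp ≈ ℏ/(2L) = 3.393e-26 kg·m/s

3. The kinetic energy is approximately:
   KE ≈ (Δp)²/(2m) = (3.393e-26)²/(2 × 1.673e-27 kg)
   KE ≈ 3.442e-25 J = 2.148 μeV

This is an order-of-magnitude estimate of the ground state energy.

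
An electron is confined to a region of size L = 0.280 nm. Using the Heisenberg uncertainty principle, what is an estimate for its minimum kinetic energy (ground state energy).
121.492 meV

Using the uncertainty principle to estimate ground state energy:

1. The position uncertainty is approximately the confinement size:
   Δx ≈ L = 2.800e-10 m

2. From ΔxΔp ≥ ℏ/2, the minimum momentum uncertainty is:
   Δp ≈ ℏ/(2L) = 1.883e-25 kg·m/s

3. The kinetic energy is approximately:
   KE ≈ (Δp)²/(2m) = (1.883e-25)²/(2 × 9.109e-31 kg)
   KE ≈ 1.947e-20 J = 121.492 meV

This is an order-of-magnitude estimate of the ground state energy.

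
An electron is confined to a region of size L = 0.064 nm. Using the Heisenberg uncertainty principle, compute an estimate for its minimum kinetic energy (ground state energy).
2.325 eV

Using the uncertainty principle to estimate ground state energy:

1. The position uncertainty is approximately the confinement size:
   Δx ≈ L = 6.400e-11 m

2. From ΔxΔp ≥ ℏ/2, the minimum momentum uncertainty is:
   Δp ≈ ℏ/(2L) = 8.239e-25 kg·m/s

3. The kinetic energy is approximately:
   KE ≈ (Δp)²/(2m) = (8.239e-25)²/(2 × 9.109e-31 kg)
   KE ≈ 3.726e-19 J = 2.325 eV

This is an order-of-magnitude estimate of the ground state energy.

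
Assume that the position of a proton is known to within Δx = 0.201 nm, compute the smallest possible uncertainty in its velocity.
156.838 m/s

Using the Heisenberg uncertainty principle and Δp = mΔv:
ΔxΔp ≥ ℏ/2
Δx(mΔv) ≥ ℏ/2

The minimum uncertainty in velocity is:
Δv_min = ℏ/(2mΔx)
Δv_min = (1.055e-34 J·s) / (2 × 1.673e-27 kg × 2.010e-10 m)
Δv_min = 1.568e+02 m/s = 156.838 m/s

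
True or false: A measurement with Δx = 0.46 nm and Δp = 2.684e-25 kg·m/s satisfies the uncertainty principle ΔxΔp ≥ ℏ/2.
Yes, it satisfies the uncertainty principle.

Calculate the product ΔxΔp:
ΔxΔp = (4.600e-10 m) × (2.684e-25 kg·m/s)
ΔxΔp = 1.235e-34 J·s

Compare to the minimum allowed value ℏ/2:
ℏ/2 = 5.273e-35 J·s

Since ΔxΔp = 1.235e-34 J·s ≥ 5.273e-35 J·s = ℏ/2,
the measurement satisfies the uncertainty principle.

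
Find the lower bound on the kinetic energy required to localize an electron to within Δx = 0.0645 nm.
2.290 eV

Localizing a particle requires giving it sufficient momentum uncertainty:

1. From uncertainty principle: Δp ≥ ℏ/(2Δx)
   Δp_min = (1.055e-34 J·s) / (2 × 6.450e-11 m)
   Δp_min = 8.175e-25 kg·m/s

2. This momentum uncertainty corresponds to kinetic energy:
   KE ≈ (Δp)²/(2m) = (8.175e-25)²/(2 × 9.109e-31 kg)
   KE = 3.668e-19 J = 2.290 eV

Tighter localization requires more energy.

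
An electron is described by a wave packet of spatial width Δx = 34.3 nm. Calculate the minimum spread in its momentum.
1.537 × 10^-27 kg·m/s

For a wave packet, the spatial width Δx and momentum spread Δp are related by the uncertainty principle:
ΔxΔp ≥ ℏ/2

The minimum momentum spread is:
Δp_min = ℏ/(2Δx)
Δp_min = (1.055e-34 J·s) / (2 × 3.430e-08 m)
Δp_min = 1.537e-27 kg·m/s

A wave packet cannot have both a well-defined position and well-defined momentum.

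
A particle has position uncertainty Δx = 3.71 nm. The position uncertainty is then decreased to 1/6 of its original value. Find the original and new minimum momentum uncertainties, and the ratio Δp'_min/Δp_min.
Original Δp_min = 1.421 × 10^-26 kg·m/s; new Δp'_min = 8.528 × 10^-26 kg·m/s; ratio Δp'_min/Δp_min = 6.

From the uncertainty principle ΔxΔp ≥ ℏ/2, the minimum momentum uncertainty is Δp_min = ℏ/(2Δx).

Original (Δx = 3.71 nm = 3.710e-09 m):
Δp_min = (1.055e-34 J·s)/(2 × 3.710e-09 m) = 1.421e-26 kg·m/s

When Δx → (1/6)Δx:
Δp'_min = ℏ/(2 × (1/6)Δx) = 6 × ℏ/(2Δx) = 6 × Δp_min
Δp'_min = 6 × 1.421e-26 kg·m/s = 8.528e-26 kg·m/s

Since Δp_min ∝ 1/Δx, when Δx is decreased to 1/6 of its original value, Δp_min increases to 6 times its original value.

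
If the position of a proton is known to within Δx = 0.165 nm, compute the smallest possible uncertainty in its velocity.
191.058 m/s

Using the Heisenberg uncertainty principle and Δp = mΔv:
ΔxΔp ≥ ℏ/2
Δx(mΔv) ≥ ℏ/2

The minimum uncertainty in velocity is:
Δv_min = ℏ/(2mΔx)
Δv_min = (1.055e-34 J·s) / (2 × 1.673e-27 kg × 1.650e-10 m)
Δv_min = 1.911e+02 m/s = 191.058 m/s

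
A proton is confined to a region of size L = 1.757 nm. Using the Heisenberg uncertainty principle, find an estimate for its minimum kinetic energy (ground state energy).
1.680 μeV

Using the uncertainty principle to estimate ground state energy:

1. The position uncertainty is approximately the confinement size:
   Δx ≈ L = 1.757e-09 m

2. From ΔxΔp ≥ ℏ/2, the minimum momentum uncertainty is:
   Δp ≈ ℏ/(2L) = 3.001e-26 kg·m/s

3. The kinetic energy is approximately:
   KE ≈ (Δp)²/(2m) = (3.001e-26)²/(2 × 1.673e-27 kg)
   KE ≈ 2.692e-25 J = 1.680 μeV

This is an order-of-magnitude estimate of the ground state energy.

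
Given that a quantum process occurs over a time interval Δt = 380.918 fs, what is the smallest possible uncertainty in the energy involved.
863.981 μeV

Using the energy-time uncertainty principle:
ΔEΔt ≥ ℏ/2

The minimum uncertainty in energy is:
ΔE_min = ℏ/(2Δt)
ΔE_min = (1.055e-34 J·s) / (2 × 3.809e-13 s)
ΔE_min = 1.384e-22 J = 863.981 μeV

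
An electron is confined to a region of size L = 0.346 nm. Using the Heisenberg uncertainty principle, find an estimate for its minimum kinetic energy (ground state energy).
79.563 meV

Using the uncertainty principle to estimate ground state energy:

1. The position uncertainty is approximately the confinement size:
   Δx ≈ L = 3.460e-10 m

2. From ΔxΔp ≥ ℏ/2, the minimum momentum uncertainty is:
   Δp ≈ ℏ/(2L) = 1.524e-25 kg·m/s

3. The kinetic energy is approximately:
   KE ≈ (Δp)²/(2m) = (1.524e-25)²/(2 × 9.109e-31 kg)
   KE ≈ 1.275e-20 J = 79.563 meV

This is an order-of-magnitude estimate of the ground state energy.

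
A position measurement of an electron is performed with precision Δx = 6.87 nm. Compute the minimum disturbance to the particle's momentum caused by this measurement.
7.675 × 10^-27 kg·m/s

The uncertainty principle implies that measuring position disturbs momentum:
ΔxΔp ≥ ℏ/2

When we measure position with precision Δx, we necessarily introduce a momentum uncertainty:
Δp ≥ ℏ/(2Δx)
Δp_min = (1.055e-34 J·s) / (2 × 6.870e-09 m)
Δp_min = 7.675e-27 kg·m/s

The more precisely we measure position, the greater the momentum disturbance.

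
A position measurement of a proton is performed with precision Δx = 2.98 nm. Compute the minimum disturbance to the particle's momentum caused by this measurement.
1.769 × 10^-26 kg·m/s

The uncertainty principle implies that measuring position disturbs momentum:
ΔxΔp ≥ ℏ/2

When we measure position with precision Δx, we necessarily introduce a momentum uncertainty:
Δp ≥ ℏ/(2Δx)
Δp_min = (1.055e-34 J·s) / (2 × 2.980e-09 m)
Δp_min = 1.769e-26 kg·m/s

The more precisely we measure position, the greater the momentum disturbance.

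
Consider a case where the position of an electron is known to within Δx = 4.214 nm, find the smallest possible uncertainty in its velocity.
13.736 km/s

Using the Heisenberg uncertainty principle and Δp = mΔv:
ΔxΔp ≥ ℏ/2
Δx(mΔv) ≥ ℏ/2

The minimum uncertainty in velocity is:
Δv_min = ℏ/(2mΔx)
Δv_min = (1.055e-34 J·s) / (2 × 9.109e-31 kg × 4.214e-09 m)
Δv_min = 1.374e+04 m/s = 13.736 km/s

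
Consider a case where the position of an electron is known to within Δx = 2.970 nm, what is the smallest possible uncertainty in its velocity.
19.490 km/s

Using the Heisenberg uncertainty principle and Δp = mΔv:
ΔxΔp ≥ ℏ/2
Δx(mΔv) ≥ ℏ/2

The minimum uncertainty in velocity is:
Δv_min = ℏ/(2mΔx)
Δv_min = (1.055e-34 J·s) / (2 × 9.109e-31 kg × 2.970e-09 m)
Δv_min = 1.949e+04 m/s = 19.490 km/s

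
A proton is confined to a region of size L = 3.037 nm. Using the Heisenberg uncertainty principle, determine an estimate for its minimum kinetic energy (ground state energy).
562.425 neV

Using the uncertainty principle to estimate ground state energy:

1. The position uncertainty is approximately the confinement size:
   Δx ≈ L = 3.037e-09 m

2. From ΔxΔp ≥ ℏ/2, the minimum momentum uncertainty is:
   Δp ≈ ℏ/(2L) = 1.736e-26 kg·m/s

3. The kinetic energy is approximately:
   KE ≈ (Δp)²/(2m) = (1.736e-26)²/(2 × 1.673e-27 kg)
   KE ≈ 9.011e-26 J = 562.425 neV

This is an order-of-magnitude estimate of the ground state energy.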